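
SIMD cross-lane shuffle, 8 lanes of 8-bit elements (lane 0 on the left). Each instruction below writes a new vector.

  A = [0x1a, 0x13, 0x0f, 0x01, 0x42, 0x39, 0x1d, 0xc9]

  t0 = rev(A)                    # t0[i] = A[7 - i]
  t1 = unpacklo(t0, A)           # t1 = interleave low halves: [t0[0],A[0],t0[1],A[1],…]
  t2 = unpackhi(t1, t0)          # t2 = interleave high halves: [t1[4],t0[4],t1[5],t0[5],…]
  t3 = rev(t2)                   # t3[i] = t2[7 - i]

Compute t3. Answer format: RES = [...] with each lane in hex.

RES = [ 0x1a  0x01  0x13  0x42  0x0f  0x0f  0x01  0x39 ]

t0 = [0xc9, 0x1d, 0x39, 0x42, 0x01, 0x0f, 0x13, 0x1a]
t1 = [0xc9, 0x1a, 0x1d, 0x13, 0x39, 0x0f, 0x42, 0x01]
t2 = [0x39, 0x01, 0x0f, 0x0f, 0x42, 0x13, 0x01, 0x1a]
t3 = [0x1a, 0x01, 0x13, 0x42, 0x0f, 0x0f, 0x01, 0x39]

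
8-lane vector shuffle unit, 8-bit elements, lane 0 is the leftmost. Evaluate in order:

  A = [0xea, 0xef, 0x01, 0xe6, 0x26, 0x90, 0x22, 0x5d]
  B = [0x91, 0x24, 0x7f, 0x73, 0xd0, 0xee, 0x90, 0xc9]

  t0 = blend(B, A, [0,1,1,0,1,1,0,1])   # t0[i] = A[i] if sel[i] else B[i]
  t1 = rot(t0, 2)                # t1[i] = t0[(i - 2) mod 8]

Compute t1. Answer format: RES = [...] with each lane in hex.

RES = [ 0x90  0x5d  0x91  0xef  0x01  0x73  0x26  0x90 ]

→ t0 |91|ef|01|73|26|90|90|5d|
→ t1 |90|5d|91|ef|01|73|26|90|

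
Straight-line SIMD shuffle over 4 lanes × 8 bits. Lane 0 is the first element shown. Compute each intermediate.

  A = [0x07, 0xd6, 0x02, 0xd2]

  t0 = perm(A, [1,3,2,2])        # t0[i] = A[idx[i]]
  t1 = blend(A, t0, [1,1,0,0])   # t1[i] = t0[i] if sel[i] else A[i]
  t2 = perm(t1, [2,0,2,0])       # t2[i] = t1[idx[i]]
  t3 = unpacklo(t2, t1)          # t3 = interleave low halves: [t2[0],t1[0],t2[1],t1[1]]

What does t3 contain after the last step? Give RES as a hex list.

RES = [ 0x02  0xd6  0xd6  0xd2 ]

t0 = [0xd6, 0xd2, 0x02, 0x02]
t1 = [0xd6, 0xd2, 0x02, 0xd2]
t2 = [0x02, 0xd6, 0x02, 0xd6]
t3 = [0x02, 0xd6, 0xd6, 0xd2]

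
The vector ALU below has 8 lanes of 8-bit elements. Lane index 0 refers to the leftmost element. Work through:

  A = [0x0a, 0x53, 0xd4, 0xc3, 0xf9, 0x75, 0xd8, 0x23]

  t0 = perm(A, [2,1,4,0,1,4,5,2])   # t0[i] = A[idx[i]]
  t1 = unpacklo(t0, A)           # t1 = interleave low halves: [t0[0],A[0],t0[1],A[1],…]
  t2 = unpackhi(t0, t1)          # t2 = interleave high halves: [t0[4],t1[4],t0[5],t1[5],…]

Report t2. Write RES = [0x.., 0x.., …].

RES = [ 0x53  0xf9  0xf9  0xd4  0x75  0x0a  0xd4  0xc3 ]

→ t0 |d4|53|f9|0a|53|f9|75|d4|
→ t1 |d4|0a|53|53|f9|d4|0a|c3|
→ t2 |53|f9|f9|d4|75|0a|d4|c3|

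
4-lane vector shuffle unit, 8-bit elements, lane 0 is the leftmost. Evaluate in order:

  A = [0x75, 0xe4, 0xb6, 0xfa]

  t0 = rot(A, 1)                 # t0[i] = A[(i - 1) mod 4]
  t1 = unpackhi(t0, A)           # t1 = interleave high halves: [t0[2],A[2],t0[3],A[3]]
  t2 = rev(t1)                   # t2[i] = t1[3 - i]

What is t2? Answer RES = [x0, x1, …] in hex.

  t0: fa 75 e4 b6
  t1: e4 b6 b6 fa
  t2: fa b6 b6 e4

RES = [ 0xfa  0xb6  0xb6  0xe4 ]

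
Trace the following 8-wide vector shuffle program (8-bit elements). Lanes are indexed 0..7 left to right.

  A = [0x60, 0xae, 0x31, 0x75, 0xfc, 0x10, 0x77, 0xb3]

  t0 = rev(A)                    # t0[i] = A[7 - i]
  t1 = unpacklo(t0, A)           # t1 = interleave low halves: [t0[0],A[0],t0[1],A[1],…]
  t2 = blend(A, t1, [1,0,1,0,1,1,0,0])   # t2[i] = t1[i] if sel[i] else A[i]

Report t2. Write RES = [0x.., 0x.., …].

t0 = [0xb3, 0x77, 0x10, 0xfc, 0x75, 0x31, 0xae, 0x60]
t1 = [0xb3, 0x60, 0x77, 0xae, 0x10, 0x31, 0xfc, 0x75]
t2 = [0xb3, 0xae, 0x77, 0x75, 0x10, 0x31, 0x77, 0xb3]

RES = [0xb3, 0xae, 0x77, 0x75, 0x10, 0x31, 0x77, 0xb3]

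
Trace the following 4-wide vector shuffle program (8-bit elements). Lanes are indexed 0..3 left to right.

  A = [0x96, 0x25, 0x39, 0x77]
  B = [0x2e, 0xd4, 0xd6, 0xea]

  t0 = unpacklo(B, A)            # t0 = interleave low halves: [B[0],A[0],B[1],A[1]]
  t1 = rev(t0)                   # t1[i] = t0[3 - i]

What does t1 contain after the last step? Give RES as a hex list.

→ t0 |2e|96|d4|25|
→ t1 |25|d4|96|2e|

RES = [ 0x25  0xd4  0x96  0x2e ]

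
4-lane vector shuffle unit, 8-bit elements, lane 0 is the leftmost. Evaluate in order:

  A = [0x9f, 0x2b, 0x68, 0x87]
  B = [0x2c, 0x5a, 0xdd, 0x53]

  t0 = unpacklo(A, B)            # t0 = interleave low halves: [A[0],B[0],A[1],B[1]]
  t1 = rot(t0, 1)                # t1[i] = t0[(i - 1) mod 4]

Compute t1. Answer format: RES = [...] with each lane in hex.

RES = [0x5a, 0x9f, 0x2c, 0x2b]

  t0: 9f 2c 2b 5a
  t1: 5a 9f 2c 2b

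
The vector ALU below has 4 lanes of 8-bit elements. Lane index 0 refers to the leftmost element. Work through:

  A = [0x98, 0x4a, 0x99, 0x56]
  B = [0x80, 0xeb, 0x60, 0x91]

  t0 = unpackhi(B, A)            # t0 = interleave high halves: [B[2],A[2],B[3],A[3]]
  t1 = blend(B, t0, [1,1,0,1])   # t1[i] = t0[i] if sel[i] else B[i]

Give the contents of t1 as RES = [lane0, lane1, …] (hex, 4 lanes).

RES = [0x60, 0x99, 0x60, 0x56]

t0 = [0x60, 0x99, 0x91, 0x56]
t1 = [0x60, 0x99, 0x60, 0x56]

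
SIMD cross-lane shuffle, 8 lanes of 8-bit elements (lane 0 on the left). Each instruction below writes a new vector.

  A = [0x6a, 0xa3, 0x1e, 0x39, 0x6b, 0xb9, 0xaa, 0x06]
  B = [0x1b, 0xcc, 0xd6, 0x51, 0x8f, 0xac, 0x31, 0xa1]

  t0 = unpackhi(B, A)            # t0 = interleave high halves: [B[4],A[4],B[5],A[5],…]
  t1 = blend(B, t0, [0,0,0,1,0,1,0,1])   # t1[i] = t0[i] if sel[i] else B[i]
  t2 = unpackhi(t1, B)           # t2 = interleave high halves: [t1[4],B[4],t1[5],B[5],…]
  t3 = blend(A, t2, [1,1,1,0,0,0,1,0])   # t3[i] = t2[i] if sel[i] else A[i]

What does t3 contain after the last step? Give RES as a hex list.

RES = [ 0x8f  0x8f  0xaa  0x39  0x6b  0xb9  0x06  0x06 ]

  t0: 8f 6b ac b9 31 aa a1 06
  t1: 1b cc d6 b9 8f aa 31 06
  t2: 8f 8f aa ac 31 31 06 a1
  t3: 8f 8f aa 39 6b b9 06 06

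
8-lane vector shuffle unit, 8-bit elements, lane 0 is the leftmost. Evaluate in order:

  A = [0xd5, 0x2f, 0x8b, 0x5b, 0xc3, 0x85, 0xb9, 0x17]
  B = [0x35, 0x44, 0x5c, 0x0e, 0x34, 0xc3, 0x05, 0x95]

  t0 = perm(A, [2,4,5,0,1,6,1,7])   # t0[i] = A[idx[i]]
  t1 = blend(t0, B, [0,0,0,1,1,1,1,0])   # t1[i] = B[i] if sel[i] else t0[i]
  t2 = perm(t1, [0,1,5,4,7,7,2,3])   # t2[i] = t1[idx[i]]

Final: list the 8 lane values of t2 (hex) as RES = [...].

t0 = [0x8b, 0xc3, 0x85, 0xd5, 0x2f, 0xb9, 0x2f, 0x17]
t1 = [0x8b, 0xc3, 0x85, 0x0e, 0x34, 0xc3, 0x05, 0x17]
t2 = [0x8b, 0xc3, 0xc3, 0x34, 0x17, 0x17, 0x85, 0x0e]

RES = [ 0x8b  0xc3  0xc3  0x34  0x17  0x17  0x85  0x0e ]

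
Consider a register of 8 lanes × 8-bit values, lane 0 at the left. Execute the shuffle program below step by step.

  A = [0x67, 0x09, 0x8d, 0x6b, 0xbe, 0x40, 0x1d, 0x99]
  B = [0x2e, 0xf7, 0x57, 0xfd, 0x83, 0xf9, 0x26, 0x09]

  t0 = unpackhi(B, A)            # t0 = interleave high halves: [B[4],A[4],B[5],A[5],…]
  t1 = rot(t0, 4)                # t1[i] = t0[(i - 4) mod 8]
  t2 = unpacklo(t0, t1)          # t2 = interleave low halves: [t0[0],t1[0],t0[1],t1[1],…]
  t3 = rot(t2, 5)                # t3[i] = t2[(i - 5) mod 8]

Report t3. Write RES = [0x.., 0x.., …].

→ t0 |83|be|f9|40|26|1d|09|99|
→ t1 |26|1d|09|99|83|be|f9|40|
→ t2 |83|26|be|1d|f9|09|40|99|
→ t3 |1d|f9|09|40|99|83|26|be|

RES = [ 0x1d  0xf9  0x09  0x40  0x99  0x83  0x26  0xbe ]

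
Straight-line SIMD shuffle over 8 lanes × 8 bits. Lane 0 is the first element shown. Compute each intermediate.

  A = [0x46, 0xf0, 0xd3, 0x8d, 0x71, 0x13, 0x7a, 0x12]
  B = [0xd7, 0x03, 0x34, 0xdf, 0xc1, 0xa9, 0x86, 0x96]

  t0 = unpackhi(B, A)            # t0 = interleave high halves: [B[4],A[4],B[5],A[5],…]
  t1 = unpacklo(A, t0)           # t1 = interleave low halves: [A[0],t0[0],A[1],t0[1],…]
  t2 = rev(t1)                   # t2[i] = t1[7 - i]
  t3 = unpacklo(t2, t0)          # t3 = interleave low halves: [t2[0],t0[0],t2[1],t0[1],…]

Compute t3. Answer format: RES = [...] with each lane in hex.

  t0: c1 71 a9 13 86 7a 96 12
  t1: 46 c1 f0 71 d3 a9 8d 13
  t2: 13 8d a9 d3 71 f0 c1 46
  t3: 13 c1 8d 71 a9 a9 d3 13

RES = [ 0x13  0xc1  0x8d  0x71  0xa9  0xa9  0xd3  0x13 ]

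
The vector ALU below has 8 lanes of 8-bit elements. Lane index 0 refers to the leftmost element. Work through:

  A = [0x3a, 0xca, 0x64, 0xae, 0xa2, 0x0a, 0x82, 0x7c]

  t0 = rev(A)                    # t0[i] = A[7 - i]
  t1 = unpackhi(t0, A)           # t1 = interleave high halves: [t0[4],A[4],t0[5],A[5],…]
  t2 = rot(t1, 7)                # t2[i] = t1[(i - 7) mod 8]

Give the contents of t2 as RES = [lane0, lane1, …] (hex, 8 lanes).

t0 = [0x7c, 0x82, 0x0a, 0xa2, 0xae, 0x64, 0xca, 0x3a]
t1 = [0xae, 0xa2, 0x64, 0x0a, 0xca, 0x82, 0x3a, 0x7c]
t2 = [0xa2, 0x64, 0x0a, 0xca, 0x82, 0x3a, 0x7c, 0xae]

RES = [ 0xa2  0x64  0x0a  0xca  0x82  0x3a  0x7c  0xae ]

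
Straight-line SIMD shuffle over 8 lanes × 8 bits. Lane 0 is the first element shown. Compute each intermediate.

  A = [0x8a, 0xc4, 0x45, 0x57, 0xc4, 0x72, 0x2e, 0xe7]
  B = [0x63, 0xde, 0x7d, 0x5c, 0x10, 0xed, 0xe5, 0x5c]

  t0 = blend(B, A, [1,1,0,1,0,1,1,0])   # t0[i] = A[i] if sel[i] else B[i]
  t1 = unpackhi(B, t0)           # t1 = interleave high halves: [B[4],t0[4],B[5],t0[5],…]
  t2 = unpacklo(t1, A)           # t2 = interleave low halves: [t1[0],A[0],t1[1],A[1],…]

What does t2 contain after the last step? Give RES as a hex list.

RES = [0x10, 0x8a, 0x10, 0xc4, 0xed, 0x45, 0x72, 0x57]

→ t0 |8a|c4|7d|57|10|72|2e|5c|
→ t1 |10|10|ed|72|e5|2e|5c|5c|
→ t2 |10|8a|10|c4|ed|45|72|57|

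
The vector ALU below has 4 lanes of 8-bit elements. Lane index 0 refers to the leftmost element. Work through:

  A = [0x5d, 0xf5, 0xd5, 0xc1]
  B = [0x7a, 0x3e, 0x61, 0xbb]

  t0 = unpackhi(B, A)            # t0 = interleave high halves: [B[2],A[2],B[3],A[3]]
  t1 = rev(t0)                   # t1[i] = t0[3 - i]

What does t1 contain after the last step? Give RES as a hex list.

t0 = [0x61, 0xd5, 0xbb, 0xc1]
t1 = [0xc1, 0xbb, 0xd5, 0x61]

RES = [ 0xc1  0xbb  0xd5  0x61 ]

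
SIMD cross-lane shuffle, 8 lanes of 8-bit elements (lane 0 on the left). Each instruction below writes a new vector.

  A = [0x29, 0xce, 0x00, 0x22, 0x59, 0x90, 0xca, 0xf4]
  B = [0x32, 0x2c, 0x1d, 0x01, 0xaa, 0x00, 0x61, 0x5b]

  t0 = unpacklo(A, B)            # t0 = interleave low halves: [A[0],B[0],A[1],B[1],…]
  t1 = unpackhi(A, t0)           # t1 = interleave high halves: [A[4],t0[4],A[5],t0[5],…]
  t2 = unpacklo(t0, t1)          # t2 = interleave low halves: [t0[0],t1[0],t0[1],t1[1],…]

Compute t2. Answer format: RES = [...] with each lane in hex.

t0 = [0x29, 0x32, 0xce, 0x2c, 0x00, 0x1d, 0x22, 0x01]
t1 = [0x59, 0x00, 0x90, 0x1d, 0xca, 0x22, 0xf4, 0x01]
t2 = [0x29, 0x59, 0x32, 0x00, 0xce, 0x90, 0x2c, 0x1d]

RES = [0x29, 0x59, 0x32, 0x00, 0xce, 0x90, 0x2c, 0x1d]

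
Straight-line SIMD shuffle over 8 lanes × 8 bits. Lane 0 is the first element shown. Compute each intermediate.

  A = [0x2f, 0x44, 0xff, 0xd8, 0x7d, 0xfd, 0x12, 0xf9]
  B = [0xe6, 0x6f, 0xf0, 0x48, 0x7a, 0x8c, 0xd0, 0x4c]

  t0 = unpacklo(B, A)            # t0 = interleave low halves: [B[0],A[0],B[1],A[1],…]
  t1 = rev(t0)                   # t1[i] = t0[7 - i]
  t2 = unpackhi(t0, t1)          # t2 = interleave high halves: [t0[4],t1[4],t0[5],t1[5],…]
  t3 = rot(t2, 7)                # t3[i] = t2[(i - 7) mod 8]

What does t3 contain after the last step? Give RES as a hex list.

→ t0 |e6|2f|6f|44|f0|ff|48|d8|
→ t1 |d8|48|ff|f0|44|6f|2f|e6|
→ t2 |f0|44|ff|6f|48|2f|d8|e6|
→ t3 |44|ff|6f|48|2f|d8|e6|f0|

RES = [0x44, 0xff, 0x6f, 0x48, 0x2f, 0xd8, 0xe6, 0xf0]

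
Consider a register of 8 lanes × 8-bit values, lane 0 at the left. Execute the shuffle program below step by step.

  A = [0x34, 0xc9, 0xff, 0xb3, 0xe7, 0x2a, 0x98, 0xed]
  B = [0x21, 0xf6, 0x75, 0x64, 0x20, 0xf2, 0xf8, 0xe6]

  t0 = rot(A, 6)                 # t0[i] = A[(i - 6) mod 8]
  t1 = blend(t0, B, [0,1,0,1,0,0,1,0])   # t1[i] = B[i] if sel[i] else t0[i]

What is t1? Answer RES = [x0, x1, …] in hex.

RES = [ 0xff  0xf6  0xe7  0x64  0x98  0xed  0xf8  0xc9 ]

→ t0 |ff|b3|e7|2a|98|ed|34|c9|
→ t1 |ff|f6|e7|64|98|ed|f8|c9|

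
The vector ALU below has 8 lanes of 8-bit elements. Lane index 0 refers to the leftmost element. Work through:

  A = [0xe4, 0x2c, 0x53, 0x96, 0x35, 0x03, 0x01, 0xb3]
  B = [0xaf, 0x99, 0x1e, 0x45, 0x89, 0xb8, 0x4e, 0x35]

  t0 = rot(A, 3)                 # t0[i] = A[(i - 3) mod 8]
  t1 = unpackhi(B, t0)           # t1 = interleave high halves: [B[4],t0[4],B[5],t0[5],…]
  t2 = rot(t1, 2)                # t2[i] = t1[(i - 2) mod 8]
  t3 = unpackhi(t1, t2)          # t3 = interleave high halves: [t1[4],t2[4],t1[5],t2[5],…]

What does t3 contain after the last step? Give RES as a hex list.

→ t0 |03|01|b3|e4|2c|53|96|35|
→ t1 |89|2c|b8|53|4e|96|35|35|
→ t2 |35|35|89|2c|b8|53|4e|96|
→ t3 |4e|b8|96|53|35|4e|35|96|

RES = [ 0x4e  0xb8  0x96  0x53  0x35  0x4e  0x35  0x96 ]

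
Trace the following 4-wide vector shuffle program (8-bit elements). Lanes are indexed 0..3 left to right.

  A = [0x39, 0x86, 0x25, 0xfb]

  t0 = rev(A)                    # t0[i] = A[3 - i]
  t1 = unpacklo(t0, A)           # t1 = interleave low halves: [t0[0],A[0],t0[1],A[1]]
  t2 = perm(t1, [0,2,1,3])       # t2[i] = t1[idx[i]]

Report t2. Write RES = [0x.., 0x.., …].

RES = [ 0xfb  0x25  0x39  0x86 ]

  t0: fb 25 86 39
  t1: fb 39 25 86
  t2: fb 25 39 86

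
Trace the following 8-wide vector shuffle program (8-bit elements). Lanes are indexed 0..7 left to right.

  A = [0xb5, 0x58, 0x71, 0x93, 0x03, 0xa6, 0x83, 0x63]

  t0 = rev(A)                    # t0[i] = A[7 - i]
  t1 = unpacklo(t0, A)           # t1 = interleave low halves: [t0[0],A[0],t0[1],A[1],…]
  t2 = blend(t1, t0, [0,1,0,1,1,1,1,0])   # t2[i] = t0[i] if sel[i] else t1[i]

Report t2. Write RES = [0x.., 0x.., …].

  t0: 63 83 a6 03 93 71 58 b5
  t1: 63 b5 83 58 a6 71 03 93
  t2: 63 83 83 03 93 71 58 93

RES = [ 0x63  0x83  0x83  0x03  0x93  0x71  0x58  0x93 ]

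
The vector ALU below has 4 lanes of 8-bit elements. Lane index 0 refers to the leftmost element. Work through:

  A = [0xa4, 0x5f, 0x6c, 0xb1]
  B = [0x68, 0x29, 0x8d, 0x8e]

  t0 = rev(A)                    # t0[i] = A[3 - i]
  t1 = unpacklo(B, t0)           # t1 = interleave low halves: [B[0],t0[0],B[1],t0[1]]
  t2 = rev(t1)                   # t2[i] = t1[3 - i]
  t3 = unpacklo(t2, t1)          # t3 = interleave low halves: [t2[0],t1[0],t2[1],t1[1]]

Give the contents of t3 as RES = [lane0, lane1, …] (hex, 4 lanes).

RES = [ 0x6c  0x68  0x29  0xb1 ]

t0 = [0xb1, 0x6c, 0x5f, 0xa4]
t1 = [0x68, 0xb1, 0x29, 0x6c]
t2 = [0x6c, 0x29, 0xb1, 0x68]
t3 = [0x6c, 0x68, 0x29, 0xb1]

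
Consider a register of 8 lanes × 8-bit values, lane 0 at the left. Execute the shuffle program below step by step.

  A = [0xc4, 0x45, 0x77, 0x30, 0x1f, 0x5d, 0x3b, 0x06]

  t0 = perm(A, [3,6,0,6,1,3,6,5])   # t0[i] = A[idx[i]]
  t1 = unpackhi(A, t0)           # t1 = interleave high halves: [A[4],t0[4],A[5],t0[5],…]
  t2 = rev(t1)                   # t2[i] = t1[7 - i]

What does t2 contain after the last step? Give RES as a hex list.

RES = [ 0x5d  0x06  0x3b  0x3b  0x30  0x5d  0x45  0x1f ]

→ t0 |30|3b|c4|3b|45|30|3b|5d|
→ t1 |1f|45|5d|30|3b|3b|06|5d|
→ t2 |5d|06|3b|3b|30|5d|45|1f|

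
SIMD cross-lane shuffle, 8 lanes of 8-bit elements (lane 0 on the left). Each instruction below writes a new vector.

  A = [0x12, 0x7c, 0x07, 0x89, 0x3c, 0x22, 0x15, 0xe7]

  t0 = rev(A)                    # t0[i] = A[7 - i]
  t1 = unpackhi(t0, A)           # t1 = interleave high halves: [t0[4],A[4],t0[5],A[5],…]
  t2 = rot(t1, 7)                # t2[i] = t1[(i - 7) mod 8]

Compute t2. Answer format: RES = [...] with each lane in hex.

RES = [0x3c, 0x07, 0x22, 0x7c, 0x15, 0x12, 0xe7, 0x89]

t0 = [0xe7, 0x15, 0x22, 0x3c, 0x89, 0x07, 0x7c, 0x12]
t1 = [0x89, 0x3c, 0x07, 0x22, 0x7c, 0x15, 0x12, 0xe7]
t2 = [0x3c, 0x07, 0x22, 0x7c, 0x15, 0x12, 0xe7, 0x89]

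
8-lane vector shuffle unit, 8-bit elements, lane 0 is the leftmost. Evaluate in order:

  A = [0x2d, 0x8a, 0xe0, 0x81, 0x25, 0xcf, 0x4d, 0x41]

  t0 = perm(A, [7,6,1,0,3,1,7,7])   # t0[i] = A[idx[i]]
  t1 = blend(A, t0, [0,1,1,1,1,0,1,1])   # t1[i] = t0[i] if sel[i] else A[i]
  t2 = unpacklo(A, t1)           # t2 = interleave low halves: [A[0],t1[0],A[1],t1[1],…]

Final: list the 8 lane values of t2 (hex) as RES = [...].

  t0: 41 4d 8a 2d 81 8a 41 41
  t1: 2d 4d 8a 2d 81 cf 41 41
  t2: 2d 2d 8a 4d e0 8a 81 2d

RES = [ 0x2d  0x2d  0x8a  0x4d  0xe0  0x8a  0x81  0x2d ]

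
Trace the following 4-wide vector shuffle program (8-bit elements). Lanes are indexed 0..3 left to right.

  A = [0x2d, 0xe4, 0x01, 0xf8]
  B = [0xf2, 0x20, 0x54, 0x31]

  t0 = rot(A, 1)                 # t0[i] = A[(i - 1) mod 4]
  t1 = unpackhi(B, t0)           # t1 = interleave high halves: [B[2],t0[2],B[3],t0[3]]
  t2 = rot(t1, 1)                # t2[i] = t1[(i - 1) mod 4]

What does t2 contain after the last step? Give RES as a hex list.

RES = [ 0x01  0x54  0xe4  0x31 ]

t0 = [0xf8, 0x2d, 0xe4, 0x01]
t1 = [0x54, 0xe4, 0x31, 0x01]
t2 = [0x01, 0x54, 0xe4, 0x31]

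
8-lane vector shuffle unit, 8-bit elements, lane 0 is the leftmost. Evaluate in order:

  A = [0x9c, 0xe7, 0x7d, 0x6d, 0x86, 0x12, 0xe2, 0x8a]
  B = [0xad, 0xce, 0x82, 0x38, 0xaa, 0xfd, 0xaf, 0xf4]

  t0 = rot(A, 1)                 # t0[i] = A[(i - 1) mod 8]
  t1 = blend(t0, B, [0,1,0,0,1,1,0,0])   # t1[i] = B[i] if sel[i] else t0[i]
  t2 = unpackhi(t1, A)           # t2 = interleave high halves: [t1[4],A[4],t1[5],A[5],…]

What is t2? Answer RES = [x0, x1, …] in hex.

  t0: 8a 9c e7 7d 6d 86 12 e2
  t1: 8a ce e7 7d aa fd 12 e2
  t2: aa 86 fd 12 12 e2 e2 8a

RES = [0xaa, 0x86, 0xfd, 0x12, 0x12, 0xe2, 0xe2, 0x8a]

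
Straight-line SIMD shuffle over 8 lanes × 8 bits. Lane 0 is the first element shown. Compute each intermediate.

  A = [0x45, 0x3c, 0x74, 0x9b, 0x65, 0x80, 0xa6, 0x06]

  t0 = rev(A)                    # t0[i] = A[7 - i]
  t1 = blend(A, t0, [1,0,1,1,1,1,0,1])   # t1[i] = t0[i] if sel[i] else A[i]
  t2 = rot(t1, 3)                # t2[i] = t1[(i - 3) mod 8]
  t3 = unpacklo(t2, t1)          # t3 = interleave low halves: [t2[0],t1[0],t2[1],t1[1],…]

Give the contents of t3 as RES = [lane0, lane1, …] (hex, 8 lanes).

  t0: 06 a6 80 65 9b 74 3c 45
  t1: 06 3c 80 65 9b 74 a6 45
  t2: 74 a6 45 06 3c 80 65 9b
  t3: 74 06 a6 3c 45 80 06 65

RES = [ 0x74  0x06  0xa6  0x3c  0x45  0x80  0x06  0x65 ]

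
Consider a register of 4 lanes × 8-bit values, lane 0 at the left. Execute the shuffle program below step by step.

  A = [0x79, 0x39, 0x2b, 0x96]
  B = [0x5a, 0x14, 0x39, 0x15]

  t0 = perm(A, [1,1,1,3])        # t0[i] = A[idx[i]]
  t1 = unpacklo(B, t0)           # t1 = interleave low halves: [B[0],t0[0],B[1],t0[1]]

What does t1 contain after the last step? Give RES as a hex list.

  t0: 39 39 39 96
  t1: 5a 39 14 39

RES = [ 0x5a  0x39  0x14  0x39 ]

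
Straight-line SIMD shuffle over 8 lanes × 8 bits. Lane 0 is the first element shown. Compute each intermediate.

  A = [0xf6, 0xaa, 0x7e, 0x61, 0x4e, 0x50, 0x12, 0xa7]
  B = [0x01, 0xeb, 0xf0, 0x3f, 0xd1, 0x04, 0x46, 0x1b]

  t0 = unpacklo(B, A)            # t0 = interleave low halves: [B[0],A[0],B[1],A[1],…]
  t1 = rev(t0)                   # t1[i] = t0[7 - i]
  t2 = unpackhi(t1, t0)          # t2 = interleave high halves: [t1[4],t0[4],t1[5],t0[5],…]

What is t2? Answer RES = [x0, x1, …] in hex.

RES = [ 0xaa  0xf0  0xeb  0x7e  0xf6  0x3f  0x01  0x61 ]

→ t0 |01|f6|eb|aa|f0|7e|3f|61|
→ t1 |61|3f|7e|f0|aa|eb|f6|01|
→ t2 |aa|f0|eb|7e|f6|3f|01|61|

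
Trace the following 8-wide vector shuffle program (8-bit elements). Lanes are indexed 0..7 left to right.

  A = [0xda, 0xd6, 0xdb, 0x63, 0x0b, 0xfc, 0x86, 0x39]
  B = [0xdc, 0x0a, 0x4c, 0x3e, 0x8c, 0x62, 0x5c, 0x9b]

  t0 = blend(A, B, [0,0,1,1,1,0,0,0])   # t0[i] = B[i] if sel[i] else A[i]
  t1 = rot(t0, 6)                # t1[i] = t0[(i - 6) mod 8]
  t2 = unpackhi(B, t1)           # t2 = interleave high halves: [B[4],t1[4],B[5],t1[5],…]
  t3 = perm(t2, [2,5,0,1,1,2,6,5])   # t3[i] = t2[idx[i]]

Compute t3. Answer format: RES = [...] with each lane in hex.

RES = [ 0x62  0xda  0x8c  0x86  0x86  0x62  0x9b  0xda ]

t0 = [0xda, 0xd6, 0x4c, 0x3e, 0x8c, 0xfc, 0x86, 0x39]
t1 = [0x4c, 0x3e, 0x8c, 0xfc, 0x86, 0x39, 0xda, 0xd6]
t2 = [0x8c, 0x86, 0x62, 0x39, 0x5c, 0xda, 0x9b, 0xd6]
t3 = [0x62, 0xda, 0x8c, 0x86, 0x86, 0x62, 0x9b, 0xda]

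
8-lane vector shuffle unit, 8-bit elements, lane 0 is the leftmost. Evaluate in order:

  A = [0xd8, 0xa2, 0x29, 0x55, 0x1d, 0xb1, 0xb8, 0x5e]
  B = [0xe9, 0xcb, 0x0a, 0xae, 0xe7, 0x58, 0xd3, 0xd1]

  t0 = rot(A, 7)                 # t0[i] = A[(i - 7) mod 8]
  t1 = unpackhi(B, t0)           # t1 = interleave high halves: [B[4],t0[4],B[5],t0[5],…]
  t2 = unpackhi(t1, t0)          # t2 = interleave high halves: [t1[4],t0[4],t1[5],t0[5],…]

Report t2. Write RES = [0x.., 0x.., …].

RES = [ 0xd3  0xb1  0x5e  0xb8  0xd1  0x5e  0xd8  0xd8 ]

  t0: a2 29 55 1d b1 b8 5e d8
  t1: e7 b1 58 b8 d3 5e d1 d8
  t2: d3 b1 5e b8 d1 5e d8 d8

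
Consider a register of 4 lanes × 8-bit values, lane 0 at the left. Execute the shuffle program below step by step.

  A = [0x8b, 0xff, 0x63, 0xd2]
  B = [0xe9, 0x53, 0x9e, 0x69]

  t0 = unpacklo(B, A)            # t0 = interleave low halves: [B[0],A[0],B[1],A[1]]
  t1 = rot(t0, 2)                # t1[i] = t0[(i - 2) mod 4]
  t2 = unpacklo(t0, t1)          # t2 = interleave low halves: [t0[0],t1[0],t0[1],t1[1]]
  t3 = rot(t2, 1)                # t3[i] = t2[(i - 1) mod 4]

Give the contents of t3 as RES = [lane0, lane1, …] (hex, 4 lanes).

RES = [ 0xff  0xe9  0x53  0x8b ]

  t0: e9 8b 53 ff
  t1: 53 ff e9 8b
  t2: e9 53 8b ff
  t3: ff e9 53 8b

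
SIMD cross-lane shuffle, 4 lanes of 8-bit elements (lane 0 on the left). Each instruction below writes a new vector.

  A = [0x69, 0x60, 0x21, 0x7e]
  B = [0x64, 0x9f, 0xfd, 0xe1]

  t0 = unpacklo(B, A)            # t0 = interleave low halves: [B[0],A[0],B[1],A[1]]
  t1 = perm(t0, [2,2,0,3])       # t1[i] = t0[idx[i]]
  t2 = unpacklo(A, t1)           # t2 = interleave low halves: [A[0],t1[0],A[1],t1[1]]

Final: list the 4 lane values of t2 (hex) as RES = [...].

→ t0 |64|69|9f|60|
→ t1 |9f|9f|64|60|
→ t2 |69|9f|60|9f|

RES = [0x69, 0x9f, 0x60, 0x9f]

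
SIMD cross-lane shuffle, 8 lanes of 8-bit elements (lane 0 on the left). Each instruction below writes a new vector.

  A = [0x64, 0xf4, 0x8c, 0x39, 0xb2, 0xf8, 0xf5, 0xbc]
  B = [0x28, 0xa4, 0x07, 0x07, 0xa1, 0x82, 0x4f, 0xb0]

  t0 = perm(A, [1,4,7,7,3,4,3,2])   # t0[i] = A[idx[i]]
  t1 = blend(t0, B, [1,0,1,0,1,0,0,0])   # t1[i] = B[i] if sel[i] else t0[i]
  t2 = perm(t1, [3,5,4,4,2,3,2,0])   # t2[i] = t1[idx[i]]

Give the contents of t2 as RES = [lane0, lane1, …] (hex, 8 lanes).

RES = [ 0xbc  0xb2  0xa1  0xa1  0x07  0xbc  0x07  0x28 ]

t0 = [0xf4, 0xb2, 0xbc, 0xbc, 0x39, 0xb2, 0x39, 0x8c]
t1 = [0x28, 0xb2, 0x07, 0xbc, 0xa1, 0xb2, 0x39, 0x8c]
t2 = [0xbc, 0xb2, 0xa1, 0xa1, 0x07, 0xbc, 0x07, 0x28]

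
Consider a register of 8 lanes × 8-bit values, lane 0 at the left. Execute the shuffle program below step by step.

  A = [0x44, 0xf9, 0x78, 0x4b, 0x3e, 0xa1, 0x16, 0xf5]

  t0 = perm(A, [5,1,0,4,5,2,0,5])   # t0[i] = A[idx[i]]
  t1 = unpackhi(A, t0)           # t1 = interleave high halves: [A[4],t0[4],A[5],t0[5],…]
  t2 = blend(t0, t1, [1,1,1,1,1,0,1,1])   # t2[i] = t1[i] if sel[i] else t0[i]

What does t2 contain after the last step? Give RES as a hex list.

RES = [ 0x3e  0xa1  0xa1  0x78  0x16  0x78  0xf5  0xa1 ]

t0 = [0xa1, 0xf9, 0x44, 0x3e, 0xa1, 0x78, 0x44, 0xa1]
t1 = [0x3e, 0xa1, 0xa1, 0x78, 0x16, 0x44, 0xf5, 0xa1]
t2 = [0x3e, 0xa1, 0xa1, 0x78, 0x16, 0x78, 0xf5, 0xa1]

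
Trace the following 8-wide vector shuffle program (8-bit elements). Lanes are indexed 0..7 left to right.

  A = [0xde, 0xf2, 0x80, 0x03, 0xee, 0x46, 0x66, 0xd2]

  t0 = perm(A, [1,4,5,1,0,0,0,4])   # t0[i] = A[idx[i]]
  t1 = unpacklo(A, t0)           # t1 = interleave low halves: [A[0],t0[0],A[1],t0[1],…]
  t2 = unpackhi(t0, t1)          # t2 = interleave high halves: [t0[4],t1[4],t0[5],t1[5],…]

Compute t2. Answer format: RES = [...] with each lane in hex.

RES = [ 0xde  0x80  0xde  0x46  0xde  0x03  0xee  0xf2 ]

→ t0 |f2|ee|46|f2|de|de|de|ee|
→ t1 |de|f2|f2|ee|80|46|03|f2|
→ t2 |de|80|de|46|de|03|ee|f2|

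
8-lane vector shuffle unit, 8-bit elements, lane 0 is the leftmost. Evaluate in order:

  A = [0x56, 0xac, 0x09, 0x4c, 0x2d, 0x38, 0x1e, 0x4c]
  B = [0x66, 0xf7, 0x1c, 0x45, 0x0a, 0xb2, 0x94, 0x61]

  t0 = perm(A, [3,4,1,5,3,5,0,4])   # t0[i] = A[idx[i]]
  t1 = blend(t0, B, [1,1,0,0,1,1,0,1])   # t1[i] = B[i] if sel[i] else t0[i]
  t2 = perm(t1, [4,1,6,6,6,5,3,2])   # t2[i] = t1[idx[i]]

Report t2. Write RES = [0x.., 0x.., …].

→ t0 |4c|2d|ac|38|4c|38|56|2d|
→ t1 |66|f7|ac|38|0a|b2|56|61|
→ t2 |0a|f7|56|56|56|b2|38|ac|

RES = [0x0a, 0xf7, 0x56, 0x56, 0x56, 0xb2, 0x38, 0xac]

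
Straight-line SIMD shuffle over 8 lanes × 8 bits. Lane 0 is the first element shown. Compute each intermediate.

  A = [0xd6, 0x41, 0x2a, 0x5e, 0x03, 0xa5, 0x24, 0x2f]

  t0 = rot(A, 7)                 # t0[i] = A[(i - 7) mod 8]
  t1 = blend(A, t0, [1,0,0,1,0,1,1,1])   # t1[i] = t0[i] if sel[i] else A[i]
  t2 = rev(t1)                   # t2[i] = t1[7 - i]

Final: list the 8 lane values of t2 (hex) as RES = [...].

RES = [0xd6, 0x2f, 0x24, 0x03, 0x03, 0x2a, 0x41, 0x41]

→ t0 |41|2a|5e|03|a5|24|2f|d6|
→ t1 |41|41|2a|03|03|24|2f|d6|
→ t2 |d6|2f|24|03|03|2a|41|41|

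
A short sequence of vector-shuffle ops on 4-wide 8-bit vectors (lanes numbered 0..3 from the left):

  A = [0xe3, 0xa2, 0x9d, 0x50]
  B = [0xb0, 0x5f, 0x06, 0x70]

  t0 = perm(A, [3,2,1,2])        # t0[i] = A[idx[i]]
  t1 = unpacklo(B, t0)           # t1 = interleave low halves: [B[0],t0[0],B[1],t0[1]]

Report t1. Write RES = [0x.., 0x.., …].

RES = [0xb0, 0x50, 0x5f, 0x9d]

t0 = [0x50, 0x9d, 0xa2, 0x9d]
t1 = [0xb0, 0x50, 0x5f, 0x9d]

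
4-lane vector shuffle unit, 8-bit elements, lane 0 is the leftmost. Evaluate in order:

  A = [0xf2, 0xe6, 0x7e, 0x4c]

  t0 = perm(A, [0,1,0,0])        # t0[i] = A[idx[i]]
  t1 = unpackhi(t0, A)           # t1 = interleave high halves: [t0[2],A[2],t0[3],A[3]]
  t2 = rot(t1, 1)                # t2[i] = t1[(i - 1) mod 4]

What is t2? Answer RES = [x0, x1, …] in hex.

RES = [ 0x4c  0xf2  0x7e  0xf2 ]

  t0: f2 e6 f2 f2
  t1: f2 7e f2 4c
  t2: 4c f2 7e f2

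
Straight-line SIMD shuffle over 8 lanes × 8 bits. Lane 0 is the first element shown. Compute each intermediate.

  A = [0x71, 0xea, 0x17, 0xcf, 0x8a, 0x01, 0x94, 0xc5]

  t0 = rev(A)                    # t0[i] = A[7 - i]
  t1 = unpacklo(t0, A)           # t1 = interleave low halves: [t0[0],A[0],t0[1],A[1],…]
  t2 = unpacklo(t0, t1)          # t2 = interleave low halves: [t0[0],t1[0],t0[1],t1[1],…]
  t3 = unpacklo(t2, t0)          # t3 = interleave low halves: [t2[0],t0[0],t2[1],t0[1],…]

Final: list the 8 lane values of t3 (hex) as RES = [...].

t0 = [0xc5, 0x94, 0x01, 0x8a, 0xcf, 0x17, 0xea, 0x71]
t1 = [0xc5, 0x71, 0x94, 0xea, 0x01, 0x17, 0x8a, 0xcf]
t2 = [0xc5, 0xc5, 0x94, 0x71, 0x01, 0x94, 0x8a, 0xea]
t3 = [0xc5, 0xc5, 0xc5, 0x94, 0x94, 0x01, 0x71, 0x8a]

RES = [ 0xc5  0xc5  0xc5  0x94  0x94  0x01  0x71  0x8a ]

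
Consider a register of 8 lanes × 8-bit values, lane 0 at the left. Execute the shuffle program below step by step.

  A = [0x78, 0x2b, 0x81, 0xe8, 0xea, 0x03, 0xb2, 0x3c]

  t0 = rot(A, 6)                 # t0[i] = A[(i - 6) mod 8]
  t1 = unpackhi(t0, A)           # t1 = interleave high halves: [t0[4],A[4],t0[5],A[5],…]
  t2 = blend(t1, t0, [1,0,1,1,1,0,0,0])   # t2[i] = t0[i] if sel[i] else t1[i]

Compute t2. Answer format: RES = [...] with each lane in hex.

RES = [0x81, 0xea, 0xea, 0x03, 0xb2, 0xb2, 0x2b, 0x3c]

t0 = [0x81, 0xe8, 0xea, 0x03, 0xb2, 0x3c, 0x78, 0x2b]
t1 = [0xb2, 0xea, 0x3c, 0x03, 0x78, 0xb2, 0x2b, 0x3c]
t2 = [0x81, 0xea, 0xea, 0x03, 0xb2, 0xb2, 0x2b, 0x3c]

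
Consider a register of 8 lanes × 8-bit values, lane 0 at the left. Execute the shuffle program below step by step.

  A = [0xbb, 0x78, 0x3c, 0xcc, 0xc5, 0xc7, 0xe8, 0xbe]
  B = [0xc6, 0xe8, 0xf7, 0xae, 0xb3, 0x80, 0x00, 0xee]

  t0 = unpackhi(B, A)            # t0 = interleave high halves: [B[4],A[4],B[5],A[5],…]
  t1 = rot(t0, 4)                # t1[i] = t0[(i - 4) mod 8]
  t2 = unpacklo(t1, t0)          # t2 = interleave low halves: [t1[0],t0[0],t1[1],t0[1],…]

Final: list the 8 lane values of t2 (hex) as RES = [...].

  t0: b3 c5 80 c7 00 e8 ee be
  t1: 00 e8 ee be b3 c5 80 c7
  t2: 00 b3 e8 c5 ee 80 be c7

RES = [0x00, 0xb3, 0xe8, 0xc5, 0xee, 0x80, 0xbe, 0xc7]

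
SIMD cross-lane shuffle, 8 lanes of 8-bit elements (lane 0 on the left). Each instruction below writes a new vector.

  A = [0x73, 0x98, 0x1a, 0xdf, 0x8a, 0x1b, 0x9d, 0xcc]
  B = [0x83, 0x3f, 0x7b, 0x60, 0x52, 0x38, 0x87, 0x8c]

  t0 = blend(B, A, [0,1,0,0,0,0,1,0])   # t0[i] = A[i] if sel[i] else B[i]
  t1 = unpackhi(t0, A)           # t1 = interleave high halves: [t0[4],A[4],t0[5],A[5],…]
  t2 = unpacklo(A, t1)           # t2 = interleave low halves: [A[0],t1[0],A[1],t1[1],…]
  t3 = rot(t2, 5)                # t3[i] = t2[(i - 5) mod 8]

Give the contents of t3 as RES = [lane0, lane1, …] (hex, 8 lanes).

RES = [ 0x8a  0x1a  0x38  0xdf  0x1b  0x73  0x52  0x98 ]

→ t0 |83|98|7b|60|52|38|9d|8c|
→ t1 |52|8a|38|1b|9d|9d|8c|cc|
→ t2 |73|52|98|8a|1a|38|df|1b|
→ t3 |8a|1a|38|df|1b|73|52|98|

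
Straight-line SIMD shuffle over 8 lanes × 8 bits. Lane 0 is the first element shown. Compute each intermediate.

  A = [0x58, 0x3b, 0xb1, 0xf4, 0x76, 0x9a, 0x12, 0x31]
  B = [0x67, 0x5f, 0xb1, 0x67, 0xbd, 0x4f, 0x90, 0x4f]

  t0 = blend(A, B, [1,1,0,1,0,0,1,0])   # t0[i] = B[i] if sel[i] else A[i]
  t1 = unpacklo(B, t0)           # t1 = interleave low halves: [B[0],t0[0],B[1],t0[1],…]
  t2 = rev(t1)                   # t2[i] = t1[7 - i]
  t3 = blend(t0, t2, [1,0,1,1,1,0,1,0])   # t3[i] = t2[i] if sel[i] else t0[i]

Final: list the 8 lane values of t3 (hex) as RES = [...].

  t0: 67 5f b1 67 76 9a 90 31
  t1: 67 67 5f 5f b1 b1 67 67
  t2: 67 67 b1 b1 5f 5f 67 67
  t3: 67 5f b1 b1 5f 9a 67 31

RES = [ 0x67  0x5f  0xb1  0xb1  0x5f  0x9a  0x67  0x31 ]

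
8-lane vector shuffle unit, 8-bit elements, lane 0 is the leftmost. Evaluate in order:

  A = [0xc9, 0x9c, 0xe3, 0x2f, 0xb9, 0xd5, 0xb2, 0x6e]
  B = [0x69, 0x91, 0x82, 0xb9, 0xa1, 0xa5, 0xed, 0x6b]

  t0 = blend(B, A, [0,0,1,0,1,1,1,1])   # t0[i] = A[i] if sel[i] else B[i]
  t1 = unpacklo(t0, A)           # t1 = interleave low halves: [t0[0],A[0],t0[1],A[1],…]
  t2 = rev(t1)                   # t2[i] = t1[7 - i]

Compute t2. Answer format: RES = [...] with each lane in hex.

t0 = [0x69, 0x91, 0xe3, 0xb9, 0xb9, 0xd5, 0xb2, 0x6e]
t1 = [0x69, 0xc9, 0x91, 0x9c, 0xe3, 0xe3, 0xb9, 0x2f]
t2 = [0x2f, 0xb9, 0xe3, 0xe3, 0x9c, 0x91, 0xc9, 0x69]

RES = [0x2f, 0xb9, 0xe3, 0xe3, 0x9c, 0x91, 0xc9, 0x69]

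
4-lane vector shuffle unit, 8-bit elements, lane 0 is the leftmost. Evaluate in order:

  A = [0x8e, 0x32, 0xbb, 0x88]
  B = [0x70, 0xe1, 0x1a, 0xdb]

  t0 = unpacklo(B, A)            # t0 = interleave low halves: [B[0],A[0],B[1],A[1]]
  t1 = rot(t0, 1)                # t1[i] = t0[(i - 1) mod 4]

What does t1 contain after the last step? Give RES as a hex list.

RES = [0x32, 0x70, 0x8e, 0xe1]

→ t0 |70|8e|e1|32|
→ t1 |32|70|8e|e1|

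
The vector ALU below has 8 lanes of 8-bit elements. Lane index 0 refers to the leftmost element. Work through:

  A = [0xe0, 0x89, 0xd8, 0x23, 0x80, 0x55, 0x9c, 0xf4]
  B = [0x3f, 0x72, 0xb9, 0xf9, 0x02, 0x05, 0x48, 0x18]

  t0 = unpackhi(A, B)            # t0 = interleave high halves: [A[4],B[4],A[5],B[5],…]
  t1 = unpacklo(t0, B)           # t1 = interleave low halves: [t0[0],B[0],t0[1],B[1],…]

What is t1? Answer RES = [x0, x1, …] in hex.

→ t0 |80|02|55|05|9c|48|f4|18|
→ t1 |80|3f|02|72|55|b9|05|f9|

RES = [ 0x80  0x3f  0x02  0x72  0x55  0xb9  0x05  0xf9 ]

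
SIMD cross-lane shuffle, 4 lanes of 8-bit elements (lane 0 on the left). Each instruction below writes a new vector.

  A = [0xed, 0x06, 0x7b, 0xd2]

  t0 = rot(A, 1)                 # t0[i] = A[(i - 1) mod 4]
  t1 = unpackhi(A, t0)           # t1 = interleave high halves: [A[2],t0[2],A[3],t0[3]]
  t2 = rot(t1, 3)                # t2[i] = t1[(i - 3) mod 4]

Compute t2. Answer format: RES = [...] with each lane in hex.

t0 = [0xd2, 0xed, 0x06, 0x7b]
t1 = [0x7b, 0x06, 0xd2, 0x7b]
t2 = [0x06, 0xd2, 0x7b, 0x7b]

RES = [ 0x06  0xd2  0x7b  0x7b ]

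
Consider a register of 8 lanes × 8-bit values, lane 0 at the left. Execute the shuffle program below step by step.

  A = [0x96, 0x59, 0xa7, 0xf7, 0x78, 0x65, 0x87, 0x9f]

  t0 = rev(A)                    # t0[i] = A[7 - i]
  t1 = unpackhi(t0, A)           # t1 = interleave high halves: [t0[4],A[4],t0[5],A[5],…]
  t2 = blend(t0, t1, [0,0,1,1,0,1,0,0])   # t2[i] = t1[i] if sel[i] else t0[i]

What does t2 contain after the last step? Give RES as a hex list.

RES = [0x9f, 0x87, 0xa7, 0x65, 0xf7, 0x87, 0x59, 0x96]

  t0: 9f 87 65 78 f7 a7 59 96
  t1: f7 78 a7 65 59 87 96 9f
  t2: 9f 87 a7 65 f7 87 59 96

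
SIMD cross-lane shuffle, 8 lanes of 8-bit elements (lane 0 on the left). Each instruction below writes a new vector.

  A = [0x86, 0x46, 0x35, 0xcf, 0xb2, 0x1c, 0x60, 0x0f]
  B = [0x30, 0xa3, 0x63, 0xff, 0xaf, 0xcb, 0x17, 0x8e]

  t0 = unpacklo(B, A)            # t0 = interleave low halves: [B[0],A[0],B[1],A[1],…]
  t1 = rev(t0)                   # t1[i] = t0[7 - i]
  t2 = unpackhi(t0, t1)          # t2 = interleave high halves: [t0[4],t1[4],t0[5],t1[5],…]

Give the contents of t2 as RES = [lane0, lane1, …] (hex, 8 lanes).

t0 = [0x30, 0x86, 0xa3, 0x46, 0x63, 0x35, 0xff, 0xcf]
t1 = [0xcf, 0xff, 0x35, 0x63, 0x46, 0xa3, 0x86, 0x30]
t2 = [0x63, 0x46, 0x35, 0xa3, 0xff, 0x86, 0xcf, 0x30]

RES = [ 0x63  0x46  0x35  0xa3  0xff  0x86  0xcf  0x30 ]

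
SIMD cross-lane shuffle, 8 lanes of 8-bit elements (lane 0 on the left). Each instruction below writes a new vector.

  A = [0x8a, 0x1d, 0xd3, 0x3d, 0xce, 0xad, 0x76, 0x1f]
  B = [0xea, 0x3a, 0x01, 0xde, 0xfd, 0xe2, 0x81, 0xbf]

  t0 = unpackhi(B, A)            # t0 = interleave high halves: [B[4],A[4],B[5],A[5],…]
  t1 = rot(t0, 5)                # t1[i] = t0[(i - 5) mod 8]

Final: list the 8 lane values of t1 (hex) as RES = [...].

t0 = [0xfd, 0xce, 0xe2, 0xad, 0x81, 0x76, 0xbf, 0x1f]
t1 = [0xad, 0x81, 0x76, 0xbf, 0x1f, 0xfd, 0xce, 0xe2]

RES = [0xad, 0x81, 0x76, 0xbf, 0x1f, 0xfd, 0xce, 0xe2]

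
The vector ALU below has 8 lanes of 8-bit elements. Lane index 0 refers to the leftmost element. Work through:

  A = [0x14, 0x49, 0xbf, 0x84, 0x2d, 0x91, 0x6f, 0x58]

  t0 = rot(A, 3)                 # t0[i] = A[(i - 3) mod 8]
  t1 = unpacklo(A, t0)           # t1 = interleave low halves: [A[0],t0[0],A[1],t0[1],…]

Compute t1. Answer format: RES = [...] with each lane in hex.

  t0: 91 6f 58 14 49 bf 84 2d
  t1: 14 91 49 6f bf 58 84 14

RES = [0x14, 0x91, 0x49, 0x6f, 0xbf, 0x58, 0x84, 0x14]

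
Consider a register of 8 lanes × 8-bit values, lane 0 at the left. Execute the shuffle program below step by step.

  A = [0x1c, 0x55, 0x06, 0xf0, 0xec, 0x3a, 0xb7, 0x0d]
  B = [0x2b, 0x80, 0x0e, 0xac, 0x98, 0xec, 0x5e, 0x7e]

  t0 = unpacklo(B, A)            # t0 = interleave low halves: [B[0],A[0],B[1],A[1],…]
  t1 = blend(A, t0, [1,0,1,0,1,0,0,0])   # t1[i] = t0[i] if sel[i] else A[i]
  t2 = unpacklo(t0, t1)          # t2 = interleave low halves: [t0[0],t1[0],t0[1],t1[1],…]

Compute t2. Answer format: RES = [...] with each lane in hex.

RES = [ 0x2b  0x2b  0x1c  0x55  0x80  0x80  0x55  0xf0 ]

→ t0 |2b|1c|80|55|0e|06|ac|f0|
→ t1 |2b|55|80|f0|0e|3a|b7|0d|
→ t2 |2b|2b|1c|55|80|80|55|f0|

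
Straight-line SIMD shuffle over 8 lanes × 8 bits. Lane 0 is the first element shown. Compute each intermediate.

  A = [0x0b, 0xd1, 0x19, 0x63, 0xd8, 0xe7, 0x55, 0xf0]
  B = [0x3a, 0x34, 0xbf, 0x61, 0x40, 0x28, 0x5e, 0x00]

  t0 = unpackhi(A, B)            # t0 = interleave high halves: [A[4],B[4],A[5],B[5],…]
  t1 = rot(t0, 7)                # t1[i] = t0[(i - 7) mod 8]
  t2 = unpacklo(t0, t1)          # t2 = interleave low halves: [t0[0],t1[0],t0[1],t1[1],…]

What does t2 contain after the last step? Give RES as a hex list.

  t0: d8 40 e7 28 55 5e f0 00
  t1: 40 e7 28 55 5e f0 00 d8
  t2: d8 40 40 e7 e7 28 28 55

RES = [0xd8, 0x40, 0x40, 0xe7, 0xe7, 0x28, 0x28, 0x55]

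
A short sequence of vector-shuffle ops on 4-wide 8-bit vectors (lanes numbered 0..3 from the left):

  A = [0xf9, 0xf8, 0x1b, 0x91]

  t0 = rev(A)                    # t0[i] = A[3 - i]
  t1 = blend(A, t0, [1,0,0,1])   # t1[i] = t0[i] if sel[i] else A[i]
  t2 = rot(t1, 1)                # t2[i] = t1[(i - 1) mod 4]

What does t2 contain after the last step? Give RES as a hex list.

  t0: 91 1b f8 f9
  t1: 91 f8 1b f9
  t2: f9 91 f8 1b

RES = [0xf9, 0x91, 0xf8, 0x1b]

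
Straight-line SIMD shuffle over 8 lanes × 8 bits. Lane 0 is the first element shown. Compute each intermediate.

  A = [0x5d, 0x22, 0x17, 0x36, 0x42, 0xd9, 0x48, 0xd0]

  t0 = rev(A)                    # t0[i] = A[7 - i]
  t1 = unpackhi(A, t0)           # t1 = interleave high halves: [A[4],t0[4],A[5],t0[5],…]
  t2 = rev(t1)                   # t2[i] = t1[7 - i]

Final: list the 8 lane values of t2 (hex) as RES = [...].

→ t0 |d0|48|d9|42|36|17|22|5d|
→ t1 |42|36|d9|17|48|22|d0|5d|
→ t2 |5d|d0|22|48|17|d9|36|42|

RES = [ 0x5d  0xd0  0x22  0x48  0x17  0xd9  0x36  0x42 ]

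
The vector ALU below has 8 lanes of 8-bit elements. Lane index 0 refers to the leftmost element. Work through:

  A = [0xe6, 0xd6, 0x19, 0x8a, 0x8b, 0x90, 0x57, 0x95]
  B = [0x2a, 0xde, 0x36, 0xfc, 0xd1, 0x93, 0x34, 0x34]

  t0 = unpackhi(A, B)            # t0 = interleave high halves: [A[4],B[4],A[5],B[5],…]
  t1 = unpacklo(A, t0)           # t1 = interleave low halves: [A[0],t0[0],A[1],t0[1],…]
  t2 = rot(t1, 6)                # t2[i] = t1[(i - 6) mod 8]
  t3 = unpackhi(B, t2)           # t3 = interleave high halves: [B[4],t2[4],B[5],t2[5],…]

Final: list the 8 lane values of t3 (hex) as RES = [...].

  t0: 8b d1 90 93 57 34 95 34
  t1: e6 8b d6 d1 19 90 8a 93
  t2: d6 d1 19 90 8a 93 e6 8b
  t3: d1 8a 93 93 34 e6 34 8b

RES = [ 0xd1  0x8a  0x93  0x93  0x34  0xe6  0x34  0x8b ]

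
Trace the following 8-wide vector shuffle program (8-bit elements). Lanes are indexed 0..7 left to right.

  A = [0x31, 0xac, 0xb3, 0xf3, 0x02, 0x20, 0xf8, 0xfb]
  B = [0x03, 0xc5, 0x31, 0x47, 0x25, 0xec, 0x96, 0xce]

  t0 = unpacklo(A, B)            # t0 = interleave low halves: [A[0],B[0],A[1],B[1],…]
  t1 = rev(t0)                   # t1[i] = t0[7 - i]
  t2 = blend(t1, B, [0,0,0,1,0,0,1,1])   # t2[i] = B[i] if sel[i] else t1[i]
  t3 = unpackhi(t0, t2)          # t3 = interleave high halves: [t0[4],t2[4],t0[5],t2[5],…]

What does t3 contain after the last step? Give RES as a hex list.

  t0: 31 03 ac c5 b3 31 f3 47
  t1: 47 f3 31 b3 c5 ac 03 31
  t2: 47 f3 31 47 c5 ac 96 ce
  t3: b3 c5 31 ac f3 96 47 ce

RES = [ 0xb3  0xc5  0x31  0xac  0xf3  0x96  0x47  0xce ]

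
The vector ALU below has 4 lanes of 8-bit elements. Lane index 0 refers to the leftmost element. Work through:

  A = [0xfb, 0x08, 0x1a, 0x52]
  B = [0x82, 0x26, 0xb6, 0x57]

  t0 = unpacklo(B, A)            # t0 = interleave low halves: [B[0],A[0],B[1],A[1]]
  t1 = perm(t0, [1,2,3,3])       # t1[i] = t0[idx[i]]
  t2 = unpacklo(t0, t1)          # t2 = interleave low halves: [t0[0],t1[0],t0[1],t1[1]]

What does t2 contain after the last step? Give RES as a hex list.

  t0: 82 fb 26 08
  t1: fb 26 08 08
  t2: 82 fb fb 26

RES = [0x82, 0xfb, 0xfb, 0x26]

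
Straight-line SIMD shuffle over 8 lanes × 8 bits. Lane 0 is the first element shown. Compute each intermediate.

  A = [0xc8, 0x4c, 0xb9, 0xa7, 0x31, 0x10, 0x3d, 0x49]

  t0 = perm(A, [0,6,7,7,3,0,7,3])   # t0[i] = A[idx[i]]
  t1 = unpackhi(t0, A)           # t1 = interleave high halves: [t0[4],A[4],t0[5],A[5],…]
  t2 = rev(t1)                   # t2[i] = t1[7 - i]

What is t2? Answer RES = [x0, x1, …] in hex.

RES = [ 0x49  0xa7  0x3d  0x49  0x10  0xc8  0x31  0xa7 ]

→ t0 |c8|3d|49|49|a7|c8|49|a7|
→ t1 |a7|31|c8|10|49|3d|a7|49|
→ t2 |49|a7|3d|49|10|c8|31|a7|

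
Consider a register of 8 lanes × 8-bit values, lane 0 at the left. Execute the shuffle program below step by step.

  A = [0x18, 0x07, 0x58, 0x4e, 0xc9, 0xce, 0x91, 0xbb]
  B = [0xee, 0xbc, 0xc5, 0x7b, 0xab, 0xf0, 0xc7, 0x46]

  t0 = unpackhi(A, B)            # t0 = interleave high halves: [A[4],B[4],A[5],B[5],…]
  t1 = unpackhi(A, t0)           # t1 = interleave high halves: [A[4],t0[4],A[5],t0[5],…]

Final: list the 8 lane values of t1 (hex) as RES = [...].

t0 = [0xc9, 0xab, 0xce, 0xf0, 0x91, 0xc7, 0xbb, 0x46]
t1 = [0xc9, 0x91, 0xce, 0xc7, 0x91, 0xbb, 0xbb, 0x46]

RES = [0xc9, 0x91, 0xce, 0xc7, 0x91, 0xbb, 0xbb, 0x46]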